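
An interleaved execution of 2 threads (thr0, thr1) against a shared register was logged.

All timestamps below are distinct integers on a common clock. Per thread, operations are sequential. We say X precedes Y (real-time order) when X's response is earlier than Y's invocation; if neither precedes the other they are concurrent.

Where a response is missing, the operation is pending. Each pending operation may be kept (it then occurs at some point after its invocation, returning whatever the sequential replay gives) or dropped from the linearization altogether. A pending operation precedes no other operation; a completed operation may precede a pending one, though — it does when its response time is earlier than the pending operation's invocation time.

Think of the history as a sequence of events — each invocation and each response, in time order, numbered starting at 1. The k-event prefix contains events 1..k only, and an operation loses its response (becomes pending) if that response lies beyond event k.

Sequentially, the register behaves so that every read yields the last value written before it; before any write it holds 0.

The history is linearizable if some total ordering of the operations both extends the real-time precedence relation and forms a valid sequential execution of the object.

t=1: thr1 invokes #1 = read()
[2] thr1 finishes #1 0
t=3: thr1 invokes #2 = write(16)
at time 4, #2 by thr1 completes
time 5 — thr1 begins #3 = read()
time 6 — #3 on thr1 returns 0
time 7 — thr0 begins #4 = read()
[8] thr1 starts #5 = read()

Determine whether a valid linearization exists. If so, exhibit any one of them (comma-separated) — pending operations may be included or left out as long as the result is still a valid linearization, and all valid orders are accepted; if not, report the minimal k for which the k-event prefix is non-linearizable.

not linearizable — minimal violating prefix: 6 events

prefix check: 1..5 passes, 1..6 fails once #3's time-6 response joins
a single order respects real time; the 3 completed register operations fail replay along it
one such order, #1, #2, #3, breaks at step 3 where #3 read() → 0 is illegal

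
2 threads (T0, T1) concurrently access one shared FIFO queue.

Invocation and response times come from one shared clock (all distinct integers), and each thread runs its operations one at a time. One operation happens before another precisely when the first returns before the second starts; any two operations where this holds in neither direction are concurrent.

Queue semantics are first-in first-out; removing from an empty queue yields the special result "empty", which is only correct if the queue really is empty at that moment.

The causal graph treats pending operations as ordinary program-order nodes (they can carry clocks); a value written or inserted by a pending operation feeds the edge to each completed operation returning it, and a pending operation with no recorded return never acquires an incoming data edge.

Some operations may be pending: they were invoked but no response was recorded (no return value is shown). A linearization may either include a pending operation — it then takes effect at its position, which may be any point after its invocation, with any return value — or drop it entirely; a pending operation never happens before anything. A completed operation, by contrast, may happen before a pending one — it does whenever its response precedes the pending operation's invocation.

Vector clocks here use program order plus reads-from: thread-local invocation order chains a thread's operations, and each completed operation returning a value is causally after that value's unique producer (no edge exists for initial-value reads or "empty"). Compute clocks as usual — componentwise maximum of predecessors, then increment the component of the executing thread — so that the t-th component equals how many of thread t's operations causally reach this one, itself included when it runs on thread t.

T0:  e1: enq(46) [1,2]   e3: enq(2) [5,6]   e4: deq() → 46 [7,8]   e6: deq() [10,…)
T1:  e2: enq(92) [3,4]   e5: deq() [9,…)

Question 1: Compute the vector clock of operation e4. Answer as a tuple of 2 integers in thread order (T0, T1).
Answer: (3, 0)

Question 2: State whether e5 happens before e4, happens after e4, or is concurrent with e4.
Answer: after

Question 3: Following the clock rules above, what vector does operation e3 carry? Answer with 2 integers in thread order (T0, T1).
Answer: (2, 0)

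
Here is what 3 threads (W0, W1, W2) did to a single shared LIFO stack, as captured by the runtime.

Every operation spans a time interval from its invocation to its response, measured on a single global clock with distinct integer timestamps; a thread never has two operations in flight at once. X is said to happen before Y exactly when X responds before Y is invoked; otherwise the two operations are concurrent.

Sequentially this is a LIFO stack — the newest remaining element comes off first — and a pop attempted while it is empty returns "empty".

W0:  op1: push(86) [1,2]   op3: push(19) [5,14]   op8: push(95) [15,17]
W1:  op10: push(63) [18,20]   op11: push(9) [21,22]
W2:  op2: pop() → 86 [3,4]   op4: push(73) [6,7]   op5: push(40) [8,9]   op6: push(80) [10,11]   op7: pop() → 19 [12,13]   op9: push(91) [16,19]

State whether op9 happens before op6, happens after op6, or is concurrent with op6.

after

op9 spans [16,19], op6 spans [10,11]
resp(op6)=11 < inv(op9)=16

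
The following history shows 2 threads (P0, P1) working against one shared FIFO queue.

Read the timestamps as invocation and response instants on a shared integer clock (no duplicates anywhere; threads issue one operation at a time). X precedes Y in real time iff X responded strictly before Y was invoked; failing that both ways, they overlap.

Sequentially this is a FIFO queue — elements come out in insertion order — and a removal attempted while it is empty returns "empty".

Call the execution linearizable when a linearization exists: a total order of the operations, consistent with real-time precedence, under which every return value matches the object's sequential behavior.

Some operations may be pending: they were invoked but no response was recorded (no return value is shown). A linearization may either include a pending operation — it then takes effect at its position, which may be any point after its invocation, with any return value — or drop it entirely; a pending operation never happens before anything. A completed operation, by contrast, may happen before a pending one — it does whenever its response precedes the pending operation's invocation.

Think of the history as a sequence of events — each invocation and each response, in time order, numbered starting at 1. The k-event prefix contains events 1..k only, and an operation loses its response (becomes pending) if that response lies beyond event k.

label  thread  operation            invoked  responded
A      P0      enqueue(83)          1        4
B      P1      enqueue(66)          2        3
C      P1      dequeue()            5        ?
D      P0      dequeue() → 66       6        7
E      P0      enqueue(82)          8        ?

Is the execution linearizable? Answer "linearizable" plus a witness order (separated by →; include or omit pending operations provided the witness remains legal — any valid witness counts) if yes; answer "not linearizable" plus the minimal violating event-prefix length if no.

linearizable — witness: A → B → C → D

after step 1 (A enqueue(83)): queue <83>
after step 2 (B enqueue(66)): queue <83,66>
after step 3 (C dequeue() (pending, included)): queue <66>
after step 4 (D dequeue() → 66): queue <>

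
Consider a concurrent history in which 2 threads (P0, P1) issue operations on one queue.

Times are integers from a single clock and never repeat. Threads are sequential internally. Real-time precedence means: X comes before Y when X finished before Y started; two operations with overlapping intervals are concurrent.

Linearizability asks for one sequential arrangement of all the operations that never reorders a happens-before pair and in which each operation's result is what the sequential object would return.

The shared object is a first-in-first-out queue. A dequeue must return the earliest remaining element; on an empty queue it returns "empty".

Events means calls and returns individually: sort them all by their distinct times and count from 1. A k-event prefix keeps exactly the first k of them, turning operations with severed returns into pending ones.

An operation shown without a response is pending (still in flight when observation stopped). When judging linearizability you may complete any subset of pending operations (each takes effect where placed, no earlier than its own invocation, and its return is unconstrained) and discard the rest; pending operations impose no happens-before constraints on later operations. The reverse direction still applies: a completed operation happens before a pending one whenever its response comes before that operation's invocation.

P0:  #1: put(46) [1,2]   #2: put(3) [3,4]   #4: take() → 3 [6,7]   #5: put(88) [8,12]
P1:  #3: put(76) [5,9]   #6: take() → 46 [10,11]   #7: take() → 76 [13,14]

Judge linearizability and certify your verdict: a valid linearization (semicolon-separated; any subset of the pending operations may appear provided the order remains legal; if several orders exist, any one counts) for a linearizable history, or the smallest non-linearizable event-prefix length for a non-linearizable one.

not linearizable — minimal violating prefix: 7 events

cut after 6 events: linearizable; cut after 7 events (#4 responds, time 7): not linearizable
the completed operations (3 total) allow one real-time order; the queue replay rejects it
no escape via the 1 pending operation (#3): every completion choice fails
one such order, #1, #2, #4 (pending dropped), breaks at step 3 where #4 take() → 3 is illegal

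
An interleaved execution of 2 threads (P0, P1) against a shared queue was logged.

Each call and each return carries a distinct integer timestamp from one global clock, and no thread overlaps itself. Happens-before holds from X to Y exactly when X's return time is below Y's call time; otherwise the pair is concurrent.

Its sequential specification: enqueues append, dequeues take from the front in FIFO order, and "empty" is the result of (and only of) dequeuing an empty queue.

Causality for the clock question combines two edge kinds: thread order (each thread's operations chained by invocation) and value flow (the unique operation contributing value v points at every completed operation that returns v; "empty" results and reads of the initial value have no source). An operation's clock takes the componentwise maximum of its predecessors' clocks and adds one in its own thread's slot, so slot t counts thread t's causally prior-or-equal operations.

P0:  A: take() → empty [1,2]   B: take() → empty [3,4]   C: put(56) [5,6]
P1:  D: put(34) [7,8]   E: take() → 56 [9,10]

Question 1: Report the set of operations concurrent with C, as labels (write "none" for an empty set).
C spans [5,6]; an op avoiding the whole window 5..6 is ordered, any other is concurrent
A [1,2]: before
B [3,4]: before
D [7,8]: after
E [9,10]: after

none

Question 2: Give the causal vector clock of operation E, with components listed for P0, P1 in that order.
D, invoked 7, has no incoming edges; only P1's bump applies → (0, 1)
A, invoked 1, has no incoming edges; only P0's bump applies → (1, 0)
from VC(A)=(1, 0), B (invoked 3) maxes components and bumps P0 → (2, 0)
from VC(B)=(2, 0), C (invoked 5) maxes components and bumps P0 → (3, 0)
from VC(C)=(3, 0), VC(D)=(0, 1), E (invoked 9) maxes components and bumps P1 → (3, 2)
target: VC(E) = (3, 2)

(3, 2)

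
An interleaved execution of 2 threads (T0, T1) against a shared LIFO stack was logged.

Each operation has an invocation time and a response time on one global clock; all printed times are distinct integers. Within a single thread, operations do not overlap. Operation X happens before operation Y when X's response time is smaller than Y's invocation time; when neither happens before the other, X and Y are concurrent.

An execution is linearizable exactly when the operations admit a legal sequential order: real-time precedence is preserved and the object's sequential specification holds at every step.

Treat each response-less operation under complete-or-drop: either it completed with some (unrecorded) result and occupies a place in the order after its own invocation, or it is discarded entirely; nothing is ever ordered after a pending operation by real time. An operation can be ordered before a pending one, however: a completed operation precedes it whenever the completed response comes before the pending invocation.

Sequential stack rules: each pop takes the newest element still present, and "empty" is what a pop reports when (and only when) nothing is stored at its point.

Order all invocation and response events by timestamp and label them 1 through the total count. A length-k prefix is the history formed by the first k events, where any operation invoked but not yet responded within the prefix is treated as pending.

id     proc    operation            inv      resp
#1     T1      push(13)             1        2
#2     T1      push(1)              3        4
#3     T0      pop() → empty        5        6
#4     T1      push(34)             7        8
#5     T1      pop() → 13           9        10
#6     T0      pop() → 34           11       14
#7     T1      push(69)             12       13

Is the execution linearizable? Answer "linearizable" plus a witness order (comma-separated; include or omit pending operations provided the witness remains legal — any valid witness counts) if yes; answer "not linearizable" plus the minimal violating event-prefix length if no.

not linearizable — minimal violating prefix: 6 events

prefix check: 1..5 passes, 1..6 fails once #3's time-6 response joins
exhaustive check: the 3 completed LIFO stack ops admit one real-time order; illegal
for example #1, #2, #3 fails at step 3: #3 pop() → empty is not legal there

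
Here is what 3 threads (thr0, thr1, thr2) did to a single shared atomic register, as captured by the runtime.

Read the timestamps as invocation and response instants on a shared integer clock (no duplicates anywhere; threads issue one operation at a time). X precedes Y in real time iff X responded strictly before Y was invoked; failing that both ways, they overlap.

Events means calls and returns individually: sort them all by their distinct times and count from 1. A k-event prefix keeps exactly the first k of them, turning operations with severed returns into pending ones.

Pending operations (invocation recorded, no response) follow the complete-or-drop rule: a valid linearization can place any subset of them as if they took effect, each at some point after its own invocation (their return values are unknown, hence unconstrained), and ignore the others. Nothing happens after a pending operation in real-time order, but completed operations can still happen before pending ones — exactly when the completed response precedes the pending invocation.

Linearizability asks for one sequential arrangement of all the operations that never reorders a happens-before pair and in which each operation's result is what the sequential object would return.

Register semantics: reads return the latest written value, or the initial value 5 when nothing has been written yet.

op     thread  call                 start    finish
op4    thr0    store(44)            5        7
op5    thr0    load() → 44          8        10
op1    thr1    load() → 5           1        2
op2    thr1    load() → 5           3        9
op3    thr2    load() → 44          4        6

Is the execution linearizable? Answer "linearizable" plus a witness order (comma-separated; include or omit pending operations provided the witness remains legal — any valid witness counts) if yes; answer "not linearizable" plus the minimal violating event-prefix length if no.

1. op1 load() → 5, leaving value 5
2. op2 load() → 5, leaving value 5
3. op4 store(44), leaving value 44
4. op3 load() → 44, leaving value 44
5. op5 load() → 44, leaving value 44

linearizable — witness: op1, op2, op4, op3, op5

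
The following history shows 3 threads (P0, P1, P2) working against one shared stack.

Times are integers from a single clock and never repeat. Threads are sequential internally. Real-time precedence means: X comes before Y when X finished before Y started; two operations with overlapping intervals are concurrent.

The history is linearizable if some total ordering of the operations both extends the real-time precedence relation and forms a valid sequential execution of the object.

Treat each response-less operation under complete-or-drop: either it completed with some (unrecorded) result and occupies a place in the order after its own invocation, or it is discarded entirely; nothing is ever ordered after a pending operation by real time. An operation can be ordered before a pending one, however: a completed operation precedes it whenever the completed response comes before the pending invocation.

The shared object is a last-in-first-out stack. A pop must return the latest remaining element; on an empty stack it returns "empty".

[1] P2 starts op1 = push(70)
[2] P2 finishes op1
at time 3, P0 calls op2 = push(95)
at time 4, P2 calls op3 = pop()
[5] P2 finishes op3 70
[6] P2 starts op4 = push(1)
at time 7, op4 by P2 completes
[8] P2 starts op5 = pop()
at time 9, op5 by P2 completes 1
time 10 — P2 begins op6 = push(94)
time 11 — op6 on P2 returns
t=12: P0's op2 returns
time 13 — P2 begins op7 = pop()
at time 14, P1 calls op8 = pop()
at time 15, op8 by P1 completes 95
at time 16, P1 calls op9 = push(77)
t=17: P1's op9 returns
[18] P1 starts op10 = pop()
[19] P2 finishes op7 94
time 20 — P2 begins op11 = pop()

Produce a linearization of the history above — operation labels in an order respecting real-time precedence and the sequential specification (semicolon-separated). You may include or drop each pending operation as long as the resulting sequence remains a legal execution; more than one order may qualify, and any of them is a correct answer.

1. op1 push(70), leaving stack <70>
2. op3 pop() → 70, leaving stack <>
3. op2 push(95), leaving stack <95>
4. op4 push(1), leaving stack <95,1>
5. op5 pop() → 1, leaving stack <95>
6. op6 push(94), leaving stack <95,94>
7. op7 pop() → 94, leaving stack <95>
8. op8 pop() → 95, leaving stack <>
9. op9 push(77), leaving stack <77>

op1; op3; op2; op4; op5; op6; op7; op8; op9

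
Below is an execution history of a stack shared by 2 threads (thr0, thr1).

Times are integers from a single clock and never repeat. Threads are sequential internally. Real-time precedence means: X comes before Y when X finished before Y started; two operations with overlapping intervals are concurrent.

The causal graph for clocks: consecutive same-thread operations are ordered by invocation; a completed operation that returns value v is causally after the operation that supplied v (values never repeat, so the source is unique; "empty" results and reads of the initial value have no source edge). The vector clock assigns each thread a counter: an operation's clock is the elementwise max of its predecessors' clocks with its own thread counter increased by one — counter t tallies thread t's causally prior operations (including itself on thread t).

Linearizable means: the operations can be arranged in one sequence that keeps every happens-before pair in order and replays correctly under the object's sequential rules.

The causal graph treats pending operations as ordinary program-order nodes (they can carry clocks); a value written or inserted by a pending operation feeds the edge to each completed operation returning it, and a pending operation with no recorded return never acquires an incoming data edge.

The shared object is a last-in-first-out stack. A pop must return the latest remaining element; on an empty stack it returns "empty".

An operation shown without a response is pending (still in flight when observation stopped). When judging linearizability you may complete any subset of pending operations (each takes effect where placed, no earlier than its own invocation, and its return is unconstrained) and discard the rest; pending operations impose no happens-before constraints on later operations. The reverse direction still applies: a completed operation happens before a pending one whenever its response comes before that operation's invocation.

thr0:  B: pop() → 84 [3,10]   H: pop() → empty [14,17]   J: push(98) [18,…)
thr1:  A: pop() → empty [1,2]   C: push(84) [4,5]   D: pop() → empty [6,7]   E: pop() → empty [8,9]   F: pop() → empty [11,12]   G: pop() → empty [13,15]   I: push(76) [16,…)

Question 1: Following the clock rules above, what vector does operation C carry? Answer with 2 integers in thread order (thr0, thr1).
VC(A, invoked at 1): no causal predecessors; +1 on thr1 → (0, 1)
from VC(A)=(0, 1), C (invoked 4) maxes components and bumps thr1 → (0, 2)
from VC(C)=(0, 2), D (invoked 6) maxes components and bumps thr1 → (0, 3)
from VC(C)=(0, 2), B (invoked 3) maxes components and bumps thr0 → (1, 2)
from VC(D)=(0, 3), E (invoked 8) maxes components and bumps thr1 → (0, 4)
from VC(B)=(1, 2), H (invoked 14) maxes components and bumps thr0 → (2, 2)
from VC(E)=(0, 4), F (invoked 11) maxes components and bumps thr1 → (0, 5)
from VC(H)=(2, 2), J (invoked 18) maxes components and bumps thr0 → (3, 2)
from VC(F)=(0, 5), G (invoked 13) maxes components and bumps thr1 → (0, 6)
from VC(G)=(0, 6), I (invoked 16) maxes components and bumps thr1 → (0, 7)
target: VC(C) = (0, 2)

(0, 2)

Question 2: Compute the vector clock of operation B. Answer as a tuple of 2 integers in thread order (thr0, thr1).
A (invocation 1): nothing precedes it; thr1's component alone gives (0, 1)
C (invocation 4): componentwise max over VC(A)=(0, 1), +1 at thr1, giving (0, 2)
D (invocation 6): componentwise max over VC(C)=(0, 2), +1 at thr1, giving (0, 3)
B (invocation 3): componentwise max over VC(C)=(0, 2), +1 at thr0, giving (1, 2)
E (invocation 8): componentwise max over VC(D)=(0, 3), +1 at thr1, giving (0, 4)
H (invocation 14): componentwise max over VC(B)=(1, 2), +1 at thr0, giving (2, 2)
F (invocation 11): componentwise max over VC(E)=(0, 4), +1 at thr1, giving (0, 5)
J (invocation 18): componentwise max over VC(H)=(2, 2), +1 at thr0, giving (3, 2)
G (invocation 13): componentwise max over VC(F)=(0, 5), +1 at thr1, giving (0, 6)
I (invocation 16): componentwise max over VC(G)=(0, 6), +1 at thr1, giving (0, 7)
target: VC(B) = (1, 2)

(1, 2)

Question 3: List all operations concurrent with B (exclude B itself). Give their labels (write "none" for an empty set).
B runs from 3 to 10; window-overlapping ops are concurrent
A [1,2]: before
C [4,5]: concurrent
D [6,7]: concurrent
E [8,9]: concurrent
F [11,12]: after
G [13,15]: after
H [14,17]: after
I [16,…): after
J [18,…): after

C, D, E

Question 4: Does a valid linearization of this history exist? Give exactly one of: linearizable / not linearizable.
one valid linearization: A, C, B, D, E, F, G, H
step 1: A pop() → empty — stack <>
step 2: C push(84) — stack <84>
step 3: B pop() → 84 — stack <>
step 4: D pop() → empty — stack <>
step 5: E pop() → empty — stack <>
step 6: F pop() → empty — stack <>
step 7: G pop() → empty — stack <>
step 8: H pop() → empty — stack <>

linearizable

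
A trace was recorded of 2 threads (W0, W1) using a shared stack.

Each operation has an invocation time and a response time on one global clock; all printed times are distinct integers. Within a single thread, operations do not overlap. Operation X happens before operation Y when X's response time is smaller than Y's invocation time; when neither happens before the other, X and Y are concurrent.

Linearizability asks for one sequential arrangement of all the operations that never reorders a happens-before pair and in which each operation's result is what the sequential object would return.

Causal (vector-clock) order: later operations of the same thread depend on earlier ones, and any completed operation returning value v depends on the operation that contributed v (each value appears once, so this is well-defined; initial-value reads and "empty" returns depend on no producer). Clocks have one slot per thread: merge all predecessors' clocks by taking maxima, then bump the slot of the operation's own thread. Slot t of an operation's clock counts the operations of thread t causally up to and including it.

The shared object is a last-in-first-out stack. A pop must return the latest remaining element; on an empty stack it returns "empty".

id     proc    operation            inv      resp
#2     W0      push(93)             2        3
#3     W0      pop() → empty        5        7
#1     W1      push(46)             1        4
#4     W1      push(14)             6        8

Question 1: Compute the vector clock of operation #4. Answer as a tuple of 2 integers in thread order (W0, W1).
(0, 2)

no predecessors for #1 (invoked 1): W1 increments from zero → (0, 1)
no predecessors for #2 (invoked 2): W0 increments from zero → (1, 0)
from VC(#1)=(0, 1), #4 (invoked 6) maxes components and bumps W1 → (0, 2)
from VC(#2)=(1, 0), #3 (invoked 5) maxes components and bumps W0 → (2, 0)
target: VC(#4) = (0, 2)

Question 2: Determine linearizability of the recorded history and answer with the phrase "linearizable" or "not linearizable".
not linearizable

cut after 6 events: linearizable; cut after 7 events (#3 responds, time 7): not linearizable
real-time-consistent orders of the 3 completed operations: 2 — all fail the stack replay
no escape via the 1 pending operation (#4): every completion choice fails
take #1, #2, #3 (pending dropped): step 3 already fails, because #3 pop() → empty cannot occur there
take #2, #1, #3 (pending dropped): step 3 already fails, because #3 pop() → empty cannot occur there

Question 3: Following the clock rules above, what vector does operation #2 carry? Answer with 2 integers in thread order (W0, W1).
(1, 0)

#1 (invocation 1): nothing precedes it; W1's component alone gives (0, 1)
#2 (invocation 2): nothing precedes it; W0's component alone gives (1, 0)
merge at #4 (invoked 6): VC(#1)=(0, 1), own-thread bump on W1 → (0, 2)
merge at #3 (invoked 5): VC(#2)=(1, 0), own-thread bump on W0 → (2, 0)
target: VC(#2) = (1, 0)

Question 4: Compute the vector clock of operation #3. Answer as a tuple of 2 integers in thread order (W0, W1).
(2, 0)

#1, invoked 1, has no incoming edges; only W1's bump applies → (0, 1)
#2, invoked 2, has no incoming edges; only W0's bump applies → (1, 0)
VC(#4, invoked at 6): max of VC(#1)=(0, 1), then +1 on thread W1 → (0, 2)
VC(#3, invoked at 5): max of VC(#2)=(1, 0), then +1 on thread W0 → (2, 0)
target: VC(#3) = (2, 0)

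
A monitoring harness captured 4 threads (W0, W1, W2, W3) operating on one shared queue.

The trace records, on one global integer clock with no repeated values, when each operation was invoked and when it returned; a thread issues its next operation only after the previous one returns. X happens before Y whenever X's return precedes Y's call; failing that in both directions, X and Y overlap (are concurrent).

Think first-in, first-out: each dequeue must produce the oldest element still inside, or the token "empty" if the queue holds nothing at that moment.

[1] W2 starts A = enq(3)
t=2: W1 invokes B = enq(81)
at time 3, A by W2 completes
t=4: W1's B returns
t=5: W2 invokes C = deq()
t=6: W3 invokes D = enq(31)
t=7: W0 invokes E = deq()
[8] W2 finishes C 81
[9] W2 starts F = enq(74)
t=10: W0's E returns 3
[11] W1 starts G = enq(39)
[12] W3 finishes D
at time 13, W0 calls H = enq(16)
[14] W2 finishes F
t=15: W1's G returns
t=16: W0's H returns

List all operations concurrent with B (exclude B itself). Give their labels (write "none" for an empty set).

overlap test against B [2,4]: concurrent iff the interval meets 2..4
A [1,3]: concurrent
C [5,8]: after
D [6,12]: after
E [7,10]: after
F [9,14]: after
G [11,15]: after
H [13,16]: after

A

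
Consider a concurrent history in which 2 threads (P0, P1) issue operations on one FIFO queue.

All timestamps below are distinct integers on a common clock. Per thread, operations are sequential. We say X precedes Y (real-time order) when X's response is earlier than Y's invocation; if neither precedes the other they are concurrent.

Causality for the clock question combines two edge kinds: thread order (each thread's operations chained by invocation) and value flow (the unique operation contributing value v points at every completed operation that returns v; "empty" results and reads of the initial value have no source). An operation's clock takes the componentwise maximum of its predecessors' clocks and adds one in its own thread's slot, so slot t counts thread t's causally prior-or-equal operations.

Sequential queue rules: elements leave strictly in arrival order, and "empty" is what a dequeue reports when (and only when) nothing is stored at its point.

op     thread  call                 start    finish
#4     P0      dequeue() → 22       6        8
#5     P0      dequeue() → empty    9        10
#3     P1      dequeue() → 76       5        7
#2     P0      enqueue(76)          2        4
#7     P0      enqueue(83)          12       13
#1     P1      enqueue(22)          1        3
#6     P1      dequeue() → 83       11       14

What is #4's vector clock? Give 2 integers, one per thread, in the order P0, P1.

invoked at 1, #1 has no predecessors; its own P1 bump gives (0, 1)
invoked at 2, #2 has no predecessors; its own P0 bump gives (1, 0)
invoked at 5, #3 merges VC(#1)=(0, 1), VC(#2)=(1, 0) and bumps P1's slot → (1, 2)
invoked at 6, #4 merges VC(#1)=(0, 1), VC(#2)=(1, 0) and bumps P0's slot → (2, 1)
invoked at 9, #5 merges VC(#4)=(2, 1) and bumps P0's slot → (3, 1)
invoked at 12, #7 merges VC(#5)=(3, 1) and bumps P0's slot → (4, 1)
invoked at 11, #6 merges VC(#3)=(1, 2), VC(#7)=(4, 1) and bumps P1's slot → (4, 3)
target: VC(#4) = (2, 1)

(2, 1)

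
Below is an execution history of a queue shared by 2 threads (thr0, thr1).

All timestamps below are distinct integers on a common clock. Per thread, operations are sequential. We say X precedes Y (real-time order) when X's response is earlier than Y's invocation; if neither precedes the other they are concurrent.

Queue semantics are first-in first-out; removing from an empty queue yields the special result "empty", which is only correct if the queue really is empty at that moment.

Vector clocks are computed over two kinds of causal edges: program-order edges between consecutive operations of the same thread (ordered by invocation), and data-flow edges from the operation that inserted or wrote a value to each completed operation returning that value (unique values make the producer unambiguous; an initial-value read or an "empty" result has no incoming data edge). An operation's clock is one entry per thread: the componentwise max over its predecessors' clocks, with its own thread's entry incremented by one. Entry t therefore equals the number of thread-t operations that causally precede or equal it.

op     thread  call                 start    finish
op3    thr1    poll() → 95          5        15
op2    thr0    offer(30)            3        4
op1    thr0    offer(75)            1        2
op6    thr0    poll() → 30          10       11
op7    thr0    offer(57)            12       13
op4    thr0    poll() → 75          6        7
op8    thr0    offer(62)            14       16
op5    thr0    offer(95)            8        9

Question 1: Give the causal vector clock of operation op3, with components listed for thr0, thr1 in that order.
invoked at 1, op1 has no predecessors; its own thr0 bump gives (1, 0)
merge at op2 (invoked 3): VC(op1)=(1, 0), own-thread bump on thr0 → (2, 0)
merge at op4 (invoked 6): VC(op1)=(1, 0), VC(op2)=(2, 0), own-thread bump on thr0 → (3, 0)
merge at op5 (invoked 8): VC(op4)=(3, 0), own-thread bump on thr0 → (4, 0)
merge at op3 (invoked 5): VC(op5)=(4, 0), own-thread bump on thr1 → (4, 1)
merge at op6 (invoked 10): VC(op2)=(2, 0), VC(op5)=(4, 0), own-thread bump on thr0 → (5, 0)
merge at op7 (invoked 12): VC(op6)=(5, 0), own-thread bump on thr0 → (6, 0)
merge at op8 (invoked 14): VC(op7)=(6, 0), own-thread bump on thr0 → (7, 0)
target: VC(op3) = (4, 1)

(4, 1)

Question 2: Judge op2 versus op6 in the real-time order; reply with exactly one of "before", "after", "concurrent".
op2 spans [3,4], op6 spans [10,11]
resp(op2)=4 < inv(op6)=10

before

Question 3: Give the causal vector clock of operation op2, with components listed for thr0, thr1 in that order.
VC(op1, invoked at 1): no causal predecessors; +1 on thr0 → (1, 0)
op2 (invocation 3): componentwise max over VC(op1)=(1, 0), +1 at thr0, giving (2, 0)
op4 (invocation 6): componentwise max over VC(op1)=(1, 0), VC(op2)=(2, 0), +1 at thr0, giving (3, 0)
op5 (invocation 8): componentwise max over VC(op4)=(3, 0), +1 at thr0, giving (4, 0)
op3 (invocation 5): componentwise max over VC(op5)=(4, 0), +1 at thr1, giving (4, 1)
op6 (invocation 10): componentwise max over VC(op2)=(2, 0), VC(op5)=(4, 0), +1 at thr0, giving (5, 0)
op7 (invocation 12): componentwise max over VC(op6)=(5, 0), +1 at thr0, giving (6, 0)
op8 (invocation 14): componentwise max over VC(op7)=(6, 0), +1 at thr0, giving (7, 0)
target: VC(op2) = (2, 0)

(2, 0)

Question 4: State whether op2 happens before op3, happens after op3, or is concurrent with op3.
op2 spans [3,4], op3 spans [5,15]
resp(op2)=4 < inv(op3)=5

before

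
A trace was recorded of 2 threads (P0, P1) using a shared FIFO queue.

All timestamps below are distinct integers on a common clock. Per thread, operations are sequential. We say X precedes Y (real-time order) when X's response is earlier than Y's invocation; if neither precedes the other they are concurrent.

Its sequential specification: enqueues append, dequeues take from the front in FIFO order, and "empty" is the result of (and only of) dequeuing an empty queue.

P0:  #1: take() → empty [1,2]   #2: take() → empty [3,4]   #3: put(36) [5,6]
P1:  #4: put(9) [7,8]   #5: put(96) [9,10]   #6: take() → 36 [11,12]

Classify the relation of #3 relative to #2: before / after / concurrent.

after

#3 spans [5,6], #2 spans [3,4]
resp(#2)=4 < inv(#3)=5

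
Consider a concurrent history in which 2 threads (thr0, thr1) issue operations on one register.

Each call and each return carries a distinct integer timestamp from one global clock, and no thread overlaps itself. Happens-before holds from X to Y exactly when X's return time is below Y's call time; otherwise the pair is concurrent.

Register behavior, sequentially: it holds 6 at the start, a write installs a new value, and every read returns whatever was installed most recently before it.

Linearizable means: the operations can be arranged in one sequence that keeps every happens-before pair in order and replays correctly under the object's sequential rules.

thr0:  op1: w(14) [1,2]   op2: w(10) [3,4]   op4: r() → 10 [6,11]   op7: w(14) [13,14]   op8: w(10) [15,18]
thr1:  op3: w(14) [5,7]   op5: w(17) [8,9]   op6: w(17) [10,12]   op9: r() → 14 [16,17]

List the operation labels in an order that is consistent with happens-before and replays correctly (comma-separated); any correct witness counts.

op1, op2, op4, op3, op5, op6, op7, op9, op8

1. op1 w(14), leaving value 14
2. op2 w(10), leaving value 10
3. op4 r() → 10, leaving value 10
4. op3 w(14), leaving value 14
5. op5 w(17), leaving value 17
6. op6 w(17), leaving value 17
7. op7 w(14), leaving value 14
8. op9 r() → 14, leaving value 14
9. op8 w(10), leaving value 10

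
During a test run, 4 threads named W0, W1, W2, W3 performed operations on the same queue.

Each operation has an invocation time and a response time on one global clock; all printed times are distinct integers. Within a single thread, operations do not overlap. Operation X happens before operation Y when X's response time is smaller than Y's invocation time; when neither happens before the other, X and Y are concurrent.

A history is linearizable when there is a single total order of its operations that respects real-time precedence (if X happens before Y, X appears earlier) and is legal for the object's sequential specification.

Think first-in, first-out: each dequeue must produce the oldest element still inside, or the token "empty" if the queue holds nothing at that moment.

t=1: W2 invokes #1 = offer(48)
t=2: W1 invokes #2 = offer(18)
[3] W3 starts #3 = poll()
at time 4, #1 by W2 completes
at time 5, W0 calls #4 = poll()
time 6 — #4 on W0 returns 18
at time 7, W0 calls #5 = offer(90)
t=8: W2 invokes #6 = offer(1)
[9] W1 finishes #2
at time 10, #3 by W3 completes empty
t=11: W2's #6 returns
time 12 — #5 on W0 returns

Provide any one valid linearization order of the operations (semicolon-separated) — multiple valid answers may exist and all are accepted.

#3; #2; #1; #4; #5; #6

step 1: #3 poll() → empty — queue <>
step 2: #2 offer(18) — queue <18>
step 3: #1 offer(48) — queue <18,48>
step 4: #4 poll() → 18 — queue <48>
step 5: #5 offer(90) — queue <48,90>
step 6: #6 offer(1) — queue <48,90,1>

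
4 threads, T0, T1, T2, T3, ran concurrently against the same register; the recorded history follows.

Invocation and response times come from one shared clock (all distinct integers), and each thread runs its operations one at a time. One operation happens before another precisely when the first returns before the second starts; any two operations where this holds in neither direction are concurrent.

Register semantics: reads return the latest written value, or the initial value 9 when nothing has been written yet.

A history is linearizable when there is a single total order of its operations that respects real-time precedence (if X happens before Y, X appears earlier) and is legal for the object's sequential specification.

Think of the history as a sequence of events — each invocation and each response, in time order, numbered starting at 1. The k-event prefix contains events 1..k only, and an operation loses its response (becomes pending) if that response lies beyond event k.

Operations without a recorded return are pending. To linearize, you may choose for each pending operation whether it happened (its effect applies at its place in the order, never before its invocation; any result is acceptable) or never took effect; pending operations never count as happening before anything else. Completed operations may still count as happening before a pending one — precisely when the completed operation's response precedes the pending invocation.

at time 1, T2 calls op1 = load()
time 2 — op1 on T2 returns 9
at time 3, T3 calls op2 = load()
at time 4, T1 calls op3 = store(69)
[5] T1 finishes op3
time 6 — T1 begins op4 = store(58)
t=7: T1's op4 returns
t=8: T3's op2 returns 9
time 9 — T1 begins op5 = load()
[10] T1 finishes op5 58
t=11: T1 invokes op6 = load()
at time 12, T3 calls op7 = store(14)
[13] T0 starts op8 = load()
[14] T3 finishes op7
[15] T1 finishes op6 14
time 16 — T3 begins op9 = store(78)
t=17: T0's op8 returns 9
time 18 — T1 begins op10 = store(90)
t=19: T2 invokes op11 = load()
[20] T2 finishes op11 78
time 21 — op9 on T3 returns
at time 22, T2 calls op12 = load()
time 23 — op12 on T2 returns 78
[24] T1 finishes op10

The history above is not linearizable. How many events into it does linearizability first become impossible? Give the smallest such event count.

17

a valid linearization of events 1..16 exists, for instance op1, op2, op3, op4, op5, op7, op6:
1. op1 load() → 9, leaving value 9
2. op2 load() → 9, leaving value 9
3. op3 store(69), leaving value 69
4. op4 store(58), leaving value 58
5. op5 load() → 58, leaving value 58
6. op7 store(14), leaving value 14
7. op6 load() → 14, leaving value 14
include event 17 — op8 responding at 17 — and every candidate order breaks
no escape via the 1 pending operation (op9): every completion choice fails
e.g. op1, op2, op3, op4, op5, op6, op7, op8 (pending dropped): illegal at step 6, since op6 load() → 14 cannot apply there
e.g. op1, op2, op3, op4, op5, op6, op8, op7 (pending dropped): illegal at step 6, since op6 load() → 14 cannot apply there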